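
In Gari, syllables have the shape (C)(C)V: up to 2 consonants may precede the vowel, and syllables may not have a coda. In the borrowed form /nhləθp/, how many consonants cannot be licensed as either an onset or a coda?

3

The consonants /n/, /θ/, /p/ cannot be parsed into a legal (C)(C)V syllable (no codas are permitted; onsets may contain at most 2 consonants).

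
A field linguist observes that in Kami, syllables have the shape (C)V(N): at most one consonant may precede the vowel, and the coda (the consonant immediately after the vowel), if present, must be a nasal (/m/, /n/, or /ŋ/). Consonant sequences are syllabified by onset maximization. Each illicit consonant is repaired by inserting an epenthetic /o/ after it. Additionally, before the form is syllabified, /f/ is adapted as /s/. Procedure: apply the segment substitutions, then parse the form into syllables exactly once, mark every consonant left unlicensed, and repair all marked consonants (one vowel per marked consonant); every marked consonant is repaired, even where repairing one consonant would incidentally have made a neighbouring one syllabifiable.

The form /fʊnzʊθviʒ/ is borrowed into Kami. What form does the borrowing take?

Substitution: /f/ → /s/, giving /sʊnzʊθviʒ/.
The consonants /θ/, /ʒ/ cannot be parsed into a legal (C)V(N) syllable (only a nasal (/m/, /n/, or /ŋ/) is licensed in coda position; onsets are limited to one consonant).
Inserting the epenthetic vowel yields /θ/ → /θo/, /ʒ/ → /ʒo/.

sʊnzʊθoviʒo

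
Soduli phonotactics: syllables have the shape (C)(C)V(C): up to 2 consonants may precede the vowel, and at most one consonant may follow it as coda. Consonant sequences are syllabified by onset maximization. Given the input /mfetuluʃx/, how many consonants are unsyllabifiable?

1

Syllabifying with onset maximization leaves /x/ stranded (at most one coda consonant is licensed; onsets may contain at most 2 consonants).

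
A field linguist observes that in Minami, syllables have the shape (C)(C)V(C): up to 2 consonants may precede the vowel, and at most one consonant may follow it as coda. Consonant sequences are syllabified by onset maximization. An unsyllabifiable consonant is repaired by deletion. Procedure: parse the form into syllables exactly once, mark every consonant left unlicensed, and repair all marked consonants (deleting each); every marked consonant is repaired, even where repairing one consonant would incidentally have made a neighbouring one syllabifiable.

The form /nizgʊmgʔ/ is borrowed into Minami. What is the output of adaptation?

nizgʊm

Under (C)(C)V(C), the unsyllabifiable consonants are /g/, /ʔ/ (at most one coda consonant is licensed; onsets may contain at most 2 consonants).
Deletion applies to /g/, /ʔ/.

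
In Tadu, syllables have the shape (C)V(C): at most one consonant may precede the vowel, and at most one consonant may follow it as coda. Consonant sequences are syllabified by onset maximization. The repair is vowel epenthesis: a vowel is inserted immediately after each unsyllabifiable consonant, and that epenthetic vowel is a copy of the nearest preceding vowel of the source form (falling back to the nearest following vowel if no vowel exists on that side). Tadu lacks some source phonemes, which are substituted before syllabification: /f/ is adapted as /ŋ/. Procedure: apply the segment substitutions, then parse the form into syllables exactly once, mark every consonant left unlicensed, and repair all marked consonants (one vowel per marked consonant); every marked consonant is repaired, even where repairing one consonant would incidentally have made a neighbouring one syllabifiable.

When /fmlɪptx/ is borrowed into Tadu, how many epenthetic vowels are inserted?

4

After substitution the input is /ŋmlɪptx/.
The unsyllabifiable consonants are /ŋ/, /m/, /t/, /x/; each receives one epenthetic vowel.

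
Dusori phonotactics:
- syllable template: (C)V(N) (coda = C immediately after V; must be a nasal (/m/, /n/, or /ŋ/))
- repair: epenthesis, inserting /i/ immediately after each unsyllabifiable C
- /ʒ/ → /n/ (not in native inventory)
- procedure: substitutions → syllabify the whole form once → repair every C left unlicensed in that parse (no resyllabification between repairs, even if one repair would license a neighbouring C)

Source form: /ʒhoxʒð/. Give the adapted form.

nihoxiniði

Substitution: /ʒ/ → /n/, giving /nhoxnð/.
Under (C)V(N), the unsyllabifiable consonants are /n/, /x/, /n/, /ð/ (only a nasal (/m/, /n/, or /ŋ/) is licensed in coda position; onsets are limited to one consonant).
Epenthesis after each stranded consonant: /n/ → /ni/, /x/ → /xi/, /n/ → /ni/, /ð/ → /ði/.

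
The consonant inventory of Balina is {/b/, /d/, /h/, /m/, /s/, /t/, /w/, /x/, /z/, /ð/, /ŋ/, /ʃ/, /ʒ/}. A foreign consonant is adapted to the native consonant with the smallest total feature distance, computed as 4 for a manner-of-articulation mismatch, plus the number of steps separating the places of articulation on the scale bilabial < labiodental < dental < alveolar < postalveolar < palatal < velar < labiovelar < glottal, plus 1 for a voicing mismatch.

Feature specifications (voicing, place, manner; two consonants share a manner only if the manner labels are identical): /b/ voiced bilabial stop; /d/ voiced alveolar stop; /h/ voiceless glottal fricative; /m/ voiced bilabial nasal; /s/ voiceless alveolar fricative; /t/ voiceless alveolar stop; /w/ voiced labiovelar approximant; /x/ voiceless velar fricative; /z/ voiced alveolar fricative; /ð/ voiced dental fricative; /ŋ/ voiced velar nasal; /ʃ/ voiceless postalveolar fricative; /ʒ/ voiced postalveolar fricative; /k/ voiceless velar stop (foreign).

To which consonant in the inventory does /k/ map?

t

/t/ is closest: same manner (stop), place distance 3 (velar→alveolar), same voicing; total 3. Next closest is /d/ at distance 4.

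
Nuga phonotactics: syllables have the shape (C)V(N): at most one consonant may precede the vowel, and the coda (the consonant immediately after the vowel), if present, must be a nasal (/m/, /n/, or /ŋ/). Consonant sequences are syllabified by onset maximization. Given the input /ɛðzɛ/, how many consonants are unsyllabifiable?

Under (C)V(N), the unsyllabifiable consonants are /ð/ (only a nasal (/m/, /n/, or /ŋ/) is licensed in coda position; onsets are limited to one consonant).

1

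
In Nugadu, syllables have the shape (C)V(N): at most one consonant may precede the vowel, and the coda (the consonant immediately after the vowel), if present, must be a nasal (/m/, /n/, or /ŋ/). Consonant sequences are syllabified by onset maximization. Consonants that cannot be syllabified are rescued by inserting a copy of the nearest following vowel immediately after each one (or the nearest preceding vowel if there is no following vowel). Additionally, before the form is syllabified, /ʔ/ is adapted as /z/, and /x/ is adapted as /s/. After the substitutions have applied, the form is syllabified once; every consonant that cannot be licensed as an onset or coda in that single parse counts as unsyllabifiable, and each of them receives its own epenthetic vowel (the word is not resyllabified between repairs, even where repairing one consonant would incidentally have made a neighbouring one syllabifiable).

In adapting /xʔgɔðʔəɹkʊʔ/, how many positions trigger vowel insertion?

After substitution the input is /szgɔðzəɹkʊz/.
The unsyllabifiable consonants are /s/, /z/, /ð/, /ɹ/, /z/; each receives one epenthetic vowel.

5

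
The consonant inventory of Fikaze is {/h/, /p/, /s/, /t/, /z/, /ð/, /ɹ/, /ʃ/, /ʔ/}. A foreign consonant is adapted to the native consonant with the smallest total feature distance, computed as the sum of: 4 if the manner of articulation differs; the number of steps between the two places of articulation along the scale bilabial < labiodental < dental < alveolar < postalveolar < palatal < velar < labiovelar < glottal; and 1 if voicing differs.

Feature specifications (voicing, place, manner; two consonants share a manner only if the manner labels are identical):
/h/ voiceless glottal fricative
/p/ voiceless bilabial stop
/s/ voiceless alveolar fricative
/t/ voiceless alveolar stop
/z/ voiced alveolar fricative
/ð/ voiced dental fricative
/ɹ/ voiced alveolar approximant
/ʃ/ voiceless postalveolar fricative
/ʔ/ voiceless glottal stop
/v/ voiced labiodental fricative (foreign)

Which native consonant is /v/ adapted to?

/ð/ is closest: same manner (fricative), place distance 1 (labiodental→dental), same voicing; total 1. Next closest is /z/ at distance 2.

ð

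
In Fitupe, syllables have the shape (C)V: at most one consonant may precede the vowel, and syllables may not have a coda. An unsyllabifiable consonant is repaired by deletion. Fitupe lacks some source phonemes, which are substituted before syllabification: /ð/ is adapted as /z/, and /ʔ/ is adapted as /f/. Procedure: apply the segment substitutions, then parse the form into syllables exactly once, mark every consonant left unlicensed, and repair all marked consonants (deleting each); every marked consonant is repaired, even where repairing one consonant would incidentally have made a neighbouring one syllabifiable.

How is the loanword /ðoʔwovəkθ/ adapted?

zowovə

Substitution: /ð/ → /z/, /ʔ/ → /f/, giving /zofwovəkθ/.
Syllabifying with onset maximization leaves /f/, /k/, /θ/ stranded (no codas are permitted; onsets are limited to one consonant).
Deleting the stranded consonants removes /f/, /k/, /θ/.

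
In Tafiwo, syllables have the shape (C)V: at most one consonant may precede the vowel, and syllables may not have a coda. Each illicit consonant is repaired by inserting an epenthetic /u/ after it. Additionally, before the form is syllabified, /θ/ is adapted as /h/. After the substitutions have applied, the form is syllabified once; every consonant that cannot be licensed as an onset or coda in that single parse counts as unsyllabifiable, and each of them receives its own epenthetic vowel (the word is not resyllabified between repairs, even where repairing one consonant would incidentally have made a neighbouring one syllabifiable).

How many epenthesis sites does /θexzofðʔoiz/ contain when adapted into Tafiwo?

4

After substitution the input is /hexzofðʔoiz/.
The unsyllabifiable consonants are /x/, /f/, /ð/, /z/; each receives one epenthetic vowel.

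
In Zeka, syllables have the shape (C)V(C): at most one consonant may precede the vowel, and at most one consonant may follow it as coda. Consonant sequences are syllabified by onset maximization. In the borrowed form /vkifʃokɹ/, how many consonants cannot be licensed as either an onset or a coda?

The consonants /v/, /ɹ/ cannot be parsed into a legal (C)V(C) syllable (at most one coda consonant is licensed; onsets are limited to one consonant).

2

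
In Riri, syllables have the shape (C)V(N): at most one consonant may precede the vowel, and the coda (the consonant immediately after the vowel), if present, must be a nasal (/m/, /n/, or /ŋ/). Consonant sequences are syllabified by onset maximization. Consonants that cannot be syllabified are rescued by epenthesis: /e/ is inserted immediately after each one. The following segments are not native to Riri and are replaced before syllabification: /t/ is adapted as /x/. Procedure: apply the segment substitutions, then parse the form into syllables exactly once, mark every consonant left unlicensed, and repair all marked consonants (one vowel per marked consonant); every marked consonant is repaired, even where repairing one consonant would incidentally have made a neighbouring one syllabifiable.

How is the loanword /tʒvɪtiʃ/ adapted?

Substitution: /t/ → /x/, giving /xʒvɪxiʃ/.
Syllabifying with onset maximization leaves /x/, /ʒ/, /ʃ/ stranded (only a nasal (/m/, /n/, or /ŋ/) is licensed in coda position; onsets are limited to one consonant).
Epenthesis after each stranded consonant: /x/ → /xe/, /ʒ/ → /ʒe/, /ʃ/ → /ʃe/.

xeʒevɪxiʃe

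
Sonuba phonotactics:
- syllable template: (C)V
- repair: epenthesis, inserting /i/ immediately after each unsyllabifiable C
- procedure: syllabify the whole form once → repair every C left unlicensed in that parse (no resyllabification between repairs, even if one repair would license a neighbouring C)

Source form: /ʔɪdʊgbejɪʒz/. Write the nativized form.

Syllabifying with onset maximization leaves /g/, /ʒ/, /z/ stranded (no codas are permitted; onsets are limited to one consonant).
Each unlicensed consonant becomes the onset of a new syllable: /g/ → /gi/, /ʒ/ → /ʒi/, /z/ → /zi/.

ʔɪdʊgibejɪʒizi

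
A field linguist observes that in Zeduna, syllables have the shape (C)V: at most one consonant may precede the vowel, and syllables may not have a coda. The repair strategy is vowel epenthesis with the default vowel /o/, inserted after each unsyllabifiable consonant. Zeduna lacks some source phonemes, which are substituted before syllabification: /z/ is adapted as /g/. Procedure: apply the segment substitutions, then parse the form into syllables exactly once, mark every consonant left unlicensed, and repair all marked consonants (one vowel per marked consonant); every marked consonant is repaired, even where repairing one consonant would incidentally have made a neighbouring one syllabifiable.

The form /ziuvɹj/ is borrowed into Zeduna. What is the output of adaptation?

giuvoɹojo

Substitution: /z/ → /g/, giving /giuvɹj/.
Under (C)V, the unsyllabifiable consonants are /v/, /ɹ/, /j/ (no codas are permitted; onsets are limited to one consonant).
Epenthesis after each stranded consonant: /v/ → /vo/, /ɹ/ → /ɹo/, /j/ → /jo/.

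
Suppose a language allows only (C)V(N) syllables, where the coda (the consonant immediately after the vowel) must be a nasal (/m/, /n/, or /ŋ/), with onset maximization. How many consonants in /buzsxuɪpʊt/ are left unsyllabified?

3

Under (C)V(N), the unsyllabifiable consonants are /z/, /s/, /t/ (only a nasal (/m/, /n/, or /ŋ/) is licensed in coda position; onsets are limited to one consonant).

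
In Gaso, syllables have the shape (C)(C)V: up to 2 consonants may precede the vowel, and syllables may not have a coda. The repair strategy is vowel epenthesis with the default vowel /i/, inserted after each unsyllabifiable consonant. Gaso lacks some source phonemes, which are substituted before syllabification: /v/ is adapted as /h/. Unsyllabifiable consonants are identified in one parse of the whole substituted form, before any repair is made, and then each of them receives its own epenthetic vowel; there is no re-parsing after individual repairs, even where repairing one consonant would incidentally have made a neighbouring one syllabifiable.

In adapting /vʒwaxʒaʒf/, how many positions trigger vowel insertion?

3

After substitution the input is /hʒwaxʒaʒf/.
The unsyllabifiable consonants are /h/, /ʒ/, /f/; each receives one epenthetic vowel.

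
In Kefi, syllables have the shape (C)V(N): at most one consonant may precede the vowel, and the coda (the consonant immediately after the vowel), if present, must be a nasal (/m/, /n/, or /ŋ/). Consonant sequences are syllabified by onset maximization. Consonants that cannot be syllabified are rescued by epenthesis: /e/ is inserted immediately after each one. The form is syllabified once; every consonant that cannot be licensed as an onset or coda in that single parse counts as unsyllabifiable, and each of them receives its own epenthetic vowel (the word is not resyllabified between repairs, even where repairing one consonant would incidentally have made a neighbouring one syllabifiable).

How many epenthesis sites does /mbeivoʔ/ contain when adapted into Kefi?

2

The unsyllabifiable consonants are /m/, /ʔ/; each receives one epenthetic vowel.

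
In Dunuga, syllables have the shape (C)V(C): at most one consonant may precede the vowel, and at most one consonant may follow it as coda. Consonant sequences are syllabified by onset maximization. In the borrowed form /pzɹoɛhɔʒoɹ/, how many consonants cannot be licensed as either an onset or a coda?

Under (C)V(C), the unsyllabifiable consonants are /p/, /z/ (at most one coda consonant is licensed; onsets are limited to one consonant).

2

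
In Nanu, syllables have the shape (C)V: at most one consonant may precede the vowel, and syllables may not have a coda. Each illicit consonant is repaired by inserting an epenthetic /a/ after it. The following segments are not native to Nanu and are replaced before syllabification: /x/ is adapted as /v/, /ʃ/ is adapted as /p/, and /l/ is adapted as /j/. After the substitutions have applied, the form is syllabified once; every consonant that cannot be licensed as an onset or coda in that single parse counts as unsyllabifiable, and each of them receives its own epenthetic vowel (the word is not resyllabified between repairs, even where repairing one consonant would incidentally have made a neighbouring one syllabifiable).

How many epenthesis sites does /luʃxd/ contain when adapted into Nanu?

After substitution the input is /jupvd/.
The unsyllabifiable consonants are /p/, /v/, /d/; each receives one epenthetic vowel.

3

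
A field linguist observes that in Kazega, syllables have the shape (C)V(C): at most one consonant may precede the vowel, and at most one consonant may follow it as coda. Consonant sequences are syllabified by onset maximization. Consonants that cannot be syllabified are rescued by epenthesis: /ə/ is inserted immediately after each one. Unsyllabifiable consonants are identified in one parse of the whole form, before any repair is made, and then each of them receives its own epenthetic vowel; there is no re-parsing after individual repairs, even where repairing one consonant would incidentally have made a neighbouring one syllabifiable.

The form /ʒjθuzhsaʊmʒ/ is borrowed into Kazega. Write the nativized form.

ʒəjəθuzhəsaʊmʒə

The consonants /ʒ/, /j/, /h/, /ʒ/ cannot be parsed into a legal (C)V(C) syllable (at most one coda consonant is licensed; onsets are limited to one consonant).
Epenthesis after each stranded consonant: /ʒ/ → /ʒə/, /j/ → /jə/, /h/ → /hə/, /ʒ/ → /ʒə/.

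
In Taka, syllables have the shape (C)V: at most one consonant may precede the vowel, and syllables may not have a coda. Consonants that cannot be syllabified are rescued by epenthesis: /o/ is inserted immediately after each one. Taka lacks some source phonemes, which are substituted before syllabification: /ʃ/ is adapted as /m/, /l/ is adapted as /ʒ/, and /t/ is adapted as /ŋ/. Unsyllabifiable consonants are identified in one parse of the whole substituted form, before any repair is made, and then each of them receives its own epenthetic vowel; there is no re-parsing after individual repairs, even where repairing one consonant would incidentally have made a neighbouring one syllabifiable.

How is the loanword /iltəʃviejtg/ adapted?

iʒoŋəmoviejoŋogo

Substitution: /l/ → /ʒ/, /t/ → /ŋ/, /ʃ/ → /m/, giving /iʒŋəmviejŋg/.
Under (C)V, the unsyllabifiable consonants are /ʒ/, /m/, /j/, /ŋ/, /g/ (no codas are permitted; onsets are limited to one consonant).
Inserting the epenthetic vowel yields /ʒ/ → /ʒo/, /m/ → /mo/, /j/ → /jo/, /ŋ/ → /ŋo/, /g/ → /go/.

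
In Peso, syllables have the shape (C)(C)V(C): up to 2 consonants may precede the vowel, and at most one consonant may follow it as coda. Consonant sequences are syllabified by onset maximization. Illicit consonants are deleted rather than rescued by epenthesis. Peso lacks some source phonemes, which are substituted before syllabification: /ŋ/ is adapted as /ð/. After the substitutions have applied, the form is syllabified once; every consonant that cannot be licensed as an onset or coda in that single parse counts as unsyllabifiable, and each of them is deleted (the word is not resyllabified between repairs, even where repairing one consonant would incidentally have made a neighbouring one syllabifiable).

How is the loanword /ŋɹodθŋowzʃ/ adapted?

ðɹodθðow

Substitution: /ŋ/ → /ð/, giving /ðɹodθðowzʃ/.
Syllabifying with onset maximization leaves /z/, /ʃ/ stranded (at most one coda consonant is licensed; onsets may contain at most 2 consonants).
Deleting the stranded consonants removes /z/, /ʃ/.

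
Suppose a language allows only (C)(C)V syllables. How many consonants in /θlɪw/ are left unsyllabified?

Under (C)(C)V, the unsyllabifiable consonants are /w/ (no codas are permitted; onsets may contain at most 2 consonants).

1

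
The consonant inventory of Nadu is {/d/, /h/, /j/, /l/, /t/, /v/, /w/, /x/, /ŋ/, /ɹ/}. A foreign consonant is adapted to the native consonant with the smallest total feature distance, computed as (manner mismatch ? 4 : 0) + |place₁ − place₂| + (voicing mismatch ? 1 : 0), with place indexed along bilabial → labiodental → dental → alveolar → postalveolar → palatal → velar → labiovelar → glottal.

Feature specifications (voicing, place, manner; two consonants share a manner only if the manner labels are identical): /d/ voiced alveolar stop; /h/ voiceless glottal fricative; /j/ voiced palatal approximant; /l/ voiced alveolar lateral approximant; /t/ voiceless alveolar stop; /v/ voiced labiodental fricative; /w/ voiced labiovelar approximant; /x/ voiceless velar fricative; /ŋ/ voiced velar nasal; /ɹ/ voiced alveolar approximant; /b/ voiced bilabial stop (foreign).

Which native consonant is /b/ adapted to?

d

/d/ is closest: same manner (stop), place distance 3 (bilabial→alveolar), same voicing; total 3. Next closest is /t/ at distance 4.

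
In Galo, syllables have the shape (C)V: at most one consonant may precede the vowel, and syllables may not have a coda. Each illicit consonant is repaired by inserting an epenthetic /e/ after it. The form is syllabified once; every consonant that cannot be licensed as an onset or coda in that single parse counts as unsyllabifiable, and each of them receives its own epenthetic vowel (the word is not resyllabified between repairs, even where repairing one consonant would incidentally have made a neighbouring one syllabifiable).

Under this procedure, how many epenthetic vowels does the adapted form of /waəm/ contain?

1

The unsyllabifiable consonants are /m/; each receives one epenthetic vowel.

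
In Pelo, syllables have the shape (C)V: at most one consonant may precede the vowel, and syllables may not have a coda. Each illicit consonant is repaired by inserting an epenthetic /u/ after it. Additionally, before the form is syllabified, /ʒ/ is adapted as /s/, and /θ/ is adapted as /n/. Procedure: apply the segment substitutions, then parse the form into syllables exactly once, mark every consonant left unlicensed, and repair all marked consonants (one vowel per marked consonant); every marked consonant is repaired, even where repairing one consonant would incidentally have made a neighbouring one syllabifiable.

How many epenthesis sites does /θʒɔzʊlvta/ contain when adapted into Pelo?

3

After substitution the input is /nsɔzʊlvta/.
The unsyllabifiable consonants are /n/, /l/, /v/; each receives one epenthetic vowel.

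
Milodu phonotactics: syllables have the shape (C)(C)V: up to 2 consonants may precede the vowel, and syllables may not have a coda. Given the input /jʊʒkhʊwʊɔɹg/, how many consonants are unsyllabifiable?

Syllabifying with onset maximization leaves /ʒ/, /ɹ/, /g/ stranded (no codas are permitted; onsets may contain at most 2 consonants).

3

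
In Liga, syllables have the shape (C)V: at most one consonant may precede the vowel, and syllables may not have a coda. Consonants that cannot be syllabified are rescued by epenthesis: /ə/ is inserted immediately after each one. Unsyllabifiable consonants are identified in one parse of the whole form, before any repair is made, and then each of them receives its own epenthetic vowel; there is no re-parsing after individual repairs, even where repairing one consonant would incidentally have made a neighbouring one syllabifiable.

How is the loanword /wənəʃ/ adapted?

Under (C)V, the unsyllabifiable consonants are /ʃ/ (no codas are permitted; onsets are limited to one consonant).
Each unlicensed consonant becomes the onset of a new syllable: /ʃ/ → /ʃə/.

wənəʃə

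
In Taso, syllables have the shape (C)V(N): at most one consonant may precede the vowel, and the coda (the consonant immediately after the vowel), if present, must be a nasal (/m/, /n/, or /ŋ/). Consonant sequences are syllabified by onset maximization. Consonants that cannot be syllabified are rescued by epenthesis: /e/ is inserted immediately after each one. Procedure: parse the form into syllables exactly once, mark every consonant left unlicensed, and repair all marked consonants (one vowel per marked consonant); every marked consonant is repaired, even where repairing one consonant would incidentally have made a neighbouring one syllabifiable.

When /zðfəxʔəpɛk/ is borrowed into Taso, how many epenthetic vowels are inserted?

The unsyllabifiable consonants are /z/, /ð/, /x/, /k/; each receives one epenthetic vowel.

4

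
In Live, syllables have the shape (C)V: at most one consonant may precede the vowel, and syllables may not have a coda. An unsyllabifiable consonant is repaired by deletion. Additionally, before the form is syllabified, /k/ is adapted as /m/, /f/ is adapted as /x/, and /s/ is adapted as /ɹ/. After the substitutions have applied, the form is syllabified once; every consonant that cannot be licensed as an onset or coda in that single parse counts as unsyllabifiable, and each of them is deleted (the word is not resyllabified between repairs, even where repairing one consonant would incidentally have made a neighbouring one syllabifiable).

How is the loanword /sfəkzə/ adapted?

xəzə

Substitution: /s/ → /ɹ/, /f/ → /x/, /k/ → /m/, giving /ɹxəmzə/.
Syllabifying with onset maximization leaves /ɹ/, /m/ stranded (no codas are permitted; onsets are limited to one consonant).
Deletion applies to /ɹ/, /m/.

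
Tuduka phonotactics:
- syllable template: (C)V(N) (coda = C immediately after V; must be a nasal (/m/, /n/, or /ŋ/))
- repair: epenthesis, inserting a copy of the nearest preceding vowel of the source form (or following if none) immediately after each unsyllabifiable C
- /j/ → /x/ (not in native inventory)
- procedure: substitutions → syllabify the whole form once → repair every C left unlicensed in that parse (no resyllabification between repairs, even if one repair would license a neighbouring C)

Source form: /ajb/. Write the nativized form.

Substitution: /j/ → /x/, giving /axb/.
The consonants /x/, /b/ cannot be parsed into a legal (C)V(N) syllable (only a nasal (/m/, /n/, or /ŋ/) is licensed in coda position; onsets are limited to one consonant).
Each unlicensed consonant becomes the onset of a new syllable: /x/ → /xa/, /b/ → /ba/.

axaba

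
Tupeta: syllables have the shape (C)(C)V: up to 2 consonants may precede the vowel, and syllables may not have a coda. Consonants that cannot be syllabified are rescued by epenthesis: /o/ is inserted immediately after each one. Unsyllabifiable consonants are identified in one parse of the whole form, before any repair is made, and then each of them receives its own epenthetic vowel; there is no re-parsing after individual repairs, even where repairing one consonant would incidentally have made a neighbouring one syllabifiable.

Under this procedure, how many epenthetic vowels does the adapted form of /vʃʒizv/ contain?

The unsyllabifiable consonants are /v/, /z/, /v/; each receives one epenthetic vowel.

3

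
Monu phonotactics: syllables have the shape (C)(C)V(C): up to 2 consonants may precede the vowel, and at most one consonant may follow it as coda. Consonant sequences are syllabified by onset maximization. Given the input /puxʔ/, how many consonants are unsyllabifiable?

1

Syllabifying with onset maximization leaves /ʔ/ stranded (at most one coda consonant is licensed; onsets may contain at most 2 consonants).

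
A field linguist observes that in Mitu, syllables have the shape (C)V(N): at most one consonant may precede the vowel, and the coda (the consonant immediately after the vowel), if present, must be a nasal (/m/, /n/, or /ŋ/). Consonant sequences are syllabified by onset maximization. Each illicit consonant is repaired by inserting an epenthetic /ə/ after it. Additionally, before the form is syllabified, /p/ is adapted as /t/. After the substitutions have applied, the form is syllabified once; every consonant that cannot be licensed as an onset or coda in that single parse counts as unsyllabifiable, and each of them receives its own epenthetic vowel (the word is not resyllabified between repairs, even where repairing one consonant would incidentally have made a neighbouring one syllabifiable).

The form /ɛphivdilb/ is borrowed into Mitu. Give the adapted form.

ɛtəhivədiləbə

Substitution: /p/ → /t/, giving /ɛthivdilb/.
The consonants /t/, /v/, /l/, /b/ cannot be parsed into a legal (C)V(N) syllable (only a nasal (/m/, /n/, or /ŋ/) is licensed in coda position; onsets are limited to one consonant).
Inserting the epenthetic vowel yields /t/ → /tə/, /v/ → /və/, /l/ → /lə/, /b/ → /bə/.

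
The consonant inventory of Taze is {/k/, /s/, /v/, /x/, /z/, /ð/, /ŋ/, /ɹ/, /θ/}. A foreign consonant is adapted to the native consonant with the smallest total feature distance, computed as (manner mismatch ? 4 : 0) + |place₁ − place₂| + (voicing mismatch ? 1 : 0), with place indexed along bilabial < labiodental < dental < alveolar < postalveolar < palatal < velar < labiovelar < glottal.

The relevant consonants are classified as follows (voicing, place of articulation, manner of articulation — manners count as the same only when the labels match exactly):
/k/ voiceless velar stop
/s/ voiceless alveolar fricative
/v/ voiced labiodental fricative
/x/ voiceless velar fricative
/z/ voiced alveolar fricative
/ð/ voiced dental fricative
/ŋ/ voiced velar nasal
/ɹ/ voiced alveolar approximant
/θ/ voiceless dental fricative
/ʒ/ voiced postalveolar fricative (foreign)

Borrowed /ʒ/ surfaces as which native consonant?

z

/z/ is closest: same manner (fricative), place distance 1 (postalveolar→alveolar), same voicing; total 1. Next closest is /s/ at distance 2.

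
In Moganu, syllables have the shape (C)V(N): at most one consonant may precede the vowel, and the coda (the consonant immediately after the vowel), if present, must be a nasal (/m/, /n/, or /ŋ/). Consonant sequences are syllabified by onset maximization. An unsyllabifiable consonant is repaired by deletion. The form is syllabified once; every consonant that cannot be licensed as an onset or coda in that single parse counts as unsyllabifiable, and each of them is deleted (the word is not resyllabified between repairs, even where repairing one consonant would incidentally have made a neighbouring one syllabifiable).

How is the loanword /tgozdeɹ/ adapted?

The consonants /t/, /z/, /ɹ/ cannot be parsed into a legal (C)V(N) syllable (only a nasal (/m/, /n/, or /ŋ/) is licensed in coda position; onsets are limited to one consonant).
Deleting the stranded consonants removes /t/, /z/, /ɹ/.

gode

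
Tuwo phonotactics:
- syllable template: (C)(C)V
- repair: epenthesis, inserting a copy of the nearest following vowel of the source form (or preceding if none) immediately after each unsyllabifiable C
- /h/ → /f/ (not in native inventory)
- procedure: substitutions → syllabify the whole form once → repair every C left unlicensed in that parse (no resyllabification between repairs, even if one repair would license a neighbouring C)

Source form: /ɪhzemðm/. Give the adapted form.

ɪfzemeðeme

Substitution: /h/ → /f/, giving /ɪfzemðm/.
The consonants /m/, /ð/, /m/ cannot be parsed into a legal (C)(C)V syllable (no codas are permitted; onsets may contain at most 2 consonants).
Epenthesis after each stranded consonant: /m/ → /me/, /ð/ → /ðe/, /m/ → /me/.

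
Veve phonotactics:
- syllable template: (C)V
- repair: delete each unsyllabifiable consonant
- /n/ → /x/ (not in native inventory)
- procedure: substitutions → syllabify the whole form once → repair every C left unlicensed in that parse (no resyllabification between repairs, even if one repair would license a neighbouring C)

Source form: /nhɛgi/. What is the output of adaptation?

hɛgi

Substitution: /n/ → /x/, giving /xhɛgi/.
Syllabifying with onset maximization leaves /x/ stranded (no codas are permitted; onsets are limited to one consonant).
Deleting the stranded consonants removes /x/.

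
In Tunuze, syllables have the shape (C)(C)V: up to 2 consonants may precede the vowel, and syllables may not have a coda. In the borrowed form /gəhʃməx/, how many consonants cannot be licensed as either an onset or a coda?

2

Syllabifying with onset maximization leaves /h/, /x/ stranded (no codas are permitted; onsets may contain at most 2 consonants).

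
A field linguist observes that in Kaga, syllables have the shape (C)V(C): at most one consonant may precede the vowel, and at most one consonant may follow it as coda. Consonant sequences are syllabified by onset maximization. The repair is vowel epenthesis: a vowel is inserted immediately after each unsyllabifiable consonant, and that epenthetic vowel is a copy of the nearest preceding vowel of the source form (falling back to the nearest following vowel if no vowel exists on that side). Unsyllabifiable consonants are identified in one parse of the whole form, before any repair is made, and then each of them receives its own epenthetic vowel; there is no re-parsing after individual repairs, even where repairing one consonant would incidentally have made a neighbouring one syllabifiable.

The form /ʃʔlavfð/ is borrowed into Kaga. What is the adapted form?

ʃaʔalavfaða

The consonants /ʃ/, /ʔ/, /f/, /ð/ cannot be parsed into a legal (C)V(C) syllable (at most one coda consonant is licensed; onsets are limited to one consonant).
Epenthesis after each stranded consonant: /ʃ/ → /ʃa/, /ʔ/ → /ʔa/, /f/ → /fa/, /ð/ → /ða/.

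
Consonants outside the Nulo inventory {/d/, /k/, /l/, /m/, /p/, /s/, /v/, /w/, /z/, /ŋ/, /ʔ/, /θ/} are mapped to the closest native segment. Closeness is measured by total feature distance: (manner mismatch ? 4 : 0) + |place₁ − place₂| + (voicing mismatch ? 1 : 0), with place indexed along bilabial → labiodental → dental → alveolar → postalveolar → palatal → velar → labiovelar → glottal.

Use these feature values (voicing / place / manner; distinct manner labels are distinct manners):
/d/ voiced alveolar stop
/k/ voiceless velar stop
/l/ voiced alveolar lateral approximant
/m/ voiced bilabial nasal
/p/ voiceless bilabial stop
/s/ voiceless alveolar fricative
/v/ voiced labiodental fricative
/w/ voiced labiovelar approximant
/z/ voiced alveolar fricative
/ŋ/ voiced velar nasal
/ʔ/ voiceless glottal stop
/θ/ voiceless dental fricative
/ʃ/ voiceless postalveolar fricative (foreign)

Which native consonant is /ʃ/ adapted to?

/s/ is closest: same manner (fricative), place distance 1 (postalveolar→alveolar), same voicing; total 1. Next closest is /z/ at distance 2.

s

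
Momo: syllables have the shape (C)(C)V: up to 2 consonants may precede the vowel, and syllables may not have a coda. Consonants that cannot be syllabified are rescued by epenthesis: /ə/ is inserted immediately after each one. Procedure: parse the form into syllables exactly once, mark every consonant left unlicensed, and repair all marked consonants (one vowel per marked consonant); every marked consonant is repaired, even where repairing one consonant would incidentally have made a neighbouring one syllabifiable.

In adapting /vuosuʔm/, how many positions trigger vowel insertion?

The unsyllabifiable consonants are /ʔ/, /m/; each receives one epenthetic vowel.

2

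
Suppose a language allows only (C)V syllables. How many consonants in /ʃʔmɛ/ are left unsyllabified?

2

Under (C)V, the unsyllabifiable consonants are /ʃ/, /ʔ/ (no codas are permitted; onsets are limited to one consonant).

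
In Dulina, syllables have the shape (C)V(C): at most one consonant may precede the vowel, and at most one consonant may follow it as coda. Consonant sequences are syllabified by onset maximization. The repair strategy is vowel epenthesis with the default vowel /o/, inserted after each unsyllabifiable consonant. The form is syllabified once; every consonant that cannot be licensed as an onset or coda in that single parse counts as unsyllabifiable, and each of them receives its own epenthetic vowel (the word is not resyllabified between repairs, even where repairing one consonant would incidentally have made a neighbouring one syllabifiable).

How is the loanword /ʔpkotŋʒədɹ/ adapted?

ʔopokotŋoʒədɹo

The consonants /ʔ/, /p/, /ŋ/, /ɹ/ cannot be parsed into a legal (C)V(C) syllable (at most one coda consonant is licensed; onsets are limited to one consonant).
Epenthesis after each stranded consonant: /ʔ/ → /ʔo/, /p/ → /po/, /ŋ/ → /ŋo/, /ɹ/ → /ɹo/.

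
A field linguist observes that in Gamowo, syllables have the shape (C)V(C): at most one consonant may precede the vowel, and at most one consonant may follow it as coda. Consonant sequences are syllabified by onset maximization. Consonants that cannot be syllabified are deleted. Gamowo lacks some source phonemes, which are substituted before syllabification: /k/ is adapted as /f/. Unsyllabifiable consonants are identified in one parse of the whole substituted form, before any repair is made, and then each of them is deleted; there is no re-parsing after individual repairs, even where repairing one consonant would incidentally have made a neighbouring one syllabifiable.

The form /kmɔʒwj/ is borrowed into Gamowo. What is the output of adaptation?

Substitution: /k/ → /f/, giving /fmɔʒwj/.
Under (C)V(C), the unsyllabifiable consonants are /f/, /w/, /j/ (at most one coda consonant is licensed; onsets are limited to one consonant).
Deleting the stranded consonants removes /f/, /w/, /j/.

mɔʒ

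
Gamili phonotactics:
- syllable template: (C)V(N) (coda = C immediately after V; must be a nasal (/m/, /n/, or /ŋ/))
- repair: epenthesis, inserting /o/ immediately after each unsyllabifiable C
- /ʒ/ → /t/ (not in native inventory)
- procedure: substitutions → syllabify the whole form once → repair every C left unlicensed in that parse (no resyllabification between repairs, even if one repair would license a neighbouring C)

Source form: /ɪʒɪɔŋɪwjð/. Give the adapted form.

Substitution: /ʒ/ → /t/, giving /ɪtɪɔŋɪwjð/.
Syllabifying with onset maximization leaves /w/, /j/, /ð/ stranded (only a nasal (/m/, /n/, or /ŋ/) is licensed in coda position; onsets are limited to one consonant).
Inserting the epenthetic vowel yields /w/ → /wo/, /j/ → /jo/, /ð/ → /ðo/.

ɪtɪɔŋɪwojoðo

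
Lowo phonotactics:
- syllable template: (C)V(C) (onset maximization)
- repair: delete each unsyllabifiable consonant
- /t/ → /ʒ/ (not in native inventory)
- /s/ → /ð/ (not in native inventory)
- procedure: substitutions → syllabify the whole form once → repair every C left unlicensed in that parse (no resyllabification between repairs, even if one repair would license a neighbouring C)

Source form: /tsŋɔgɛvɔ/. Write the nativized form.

ŋɔgɛvɔ

Substitution: /t/ → /ʒ/, /s/ → /ð/, giving /ʒðŋɔgɛvɔ/.
Under (C)V(C), the unsyllabifiable consonants are /ʒ/, /ð/ (at most one coda consonant is licensed; onsets are limited to one consonant).
Deleting the stranded consonants removes /ʒ/, /ð/.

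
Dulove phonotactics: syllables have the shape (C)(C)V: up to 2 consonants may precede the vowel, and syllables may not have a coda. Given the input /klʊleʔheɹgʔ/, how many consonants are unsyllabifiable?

Under (C)(C)V, the unsyllabifiable consonants are /ɹ/, /g/, /ʔ/ (no codas are permitted; onsets may contain at most 2 consonants).

3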